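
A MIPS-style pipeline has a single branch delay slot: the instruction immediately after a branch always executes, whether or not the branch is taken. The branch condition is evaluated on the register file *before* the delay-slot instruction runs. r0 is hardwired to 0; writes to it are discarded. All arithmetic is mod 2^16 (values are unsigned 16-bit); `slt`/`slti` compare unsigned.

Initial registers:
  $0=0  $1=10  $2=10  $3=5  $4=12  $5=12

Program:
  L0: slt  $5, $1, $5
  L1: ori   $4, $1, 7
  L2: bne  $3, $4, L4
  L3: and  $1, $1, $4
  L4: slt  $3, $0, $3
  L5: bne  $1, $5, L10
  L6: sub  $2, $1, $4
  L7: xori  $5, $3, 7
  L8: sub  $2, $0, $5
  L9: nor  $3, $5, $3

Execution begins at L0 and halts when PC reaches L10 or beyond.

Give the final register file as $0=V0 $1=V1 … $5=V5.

$0=0 $1=10 $2=65531 $3=1 $4=15 $5=1

PC=0  slt  $5, $1, $5        | $0=0 $1=10 $2=10 $3=5 $4=12 $5=1
PC=1  ori   $4, $1, 7        | $0=0 $1=10 $2=10 $3=5 $4=15 $5=1
PC=2  bne  $3, $4, L4        | $0=0 $1=10 $2=10 $3=5 $4=15 $5=1  [TAKEN]
PC=3  and  $1, $1, $4        | $0=0 $1=10 $2=10 $3=5 $4=15 $5=1
PC=4  slt  $3, $0, $3        | $0=0 $1=10 $2=10 $3=1 $4=15 $5=1
PC=5  bne  $1, $5, L10       | $0=0 $1=10 $2=10 $3=1 $4=15 $5=1  [TAKEN]
PC=6  sub  $2, $1, $4        | $0=0 $1=10 $2=65531 $3=1 $4=15 $5=1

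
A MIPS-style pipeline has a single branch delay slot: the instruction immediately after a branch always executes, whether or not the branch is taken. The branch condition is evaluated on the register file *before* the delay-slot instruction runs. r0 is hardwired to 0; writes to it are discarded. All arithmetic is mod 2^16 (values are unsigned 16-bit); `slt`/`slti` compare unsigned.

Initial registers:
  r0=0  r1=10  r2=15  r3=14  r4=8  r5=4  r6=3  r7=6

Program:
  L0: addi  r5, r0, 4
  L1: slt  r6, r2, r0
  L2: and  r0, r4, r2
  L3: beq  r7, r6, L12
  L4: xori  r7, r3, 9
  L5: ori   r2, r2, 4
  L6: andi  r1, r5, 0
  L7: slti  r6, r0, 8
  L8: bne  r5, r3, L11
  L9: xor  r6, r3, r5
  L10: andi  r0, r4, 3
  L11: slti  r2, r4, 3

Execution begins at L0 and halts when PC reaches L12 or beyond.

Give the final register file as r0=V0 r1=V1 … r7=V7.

[0] addi  r5, r0, 4  →  {r0:0, r1:10, r2:15, r3:14, r4:8, r5:4, r6:3, r7:6}
[1] slt  r6, r2, r0  →  {r0:0, r1:10, r2:15, r3:14, r4:8, r5:4, r6:0, r7:6}
[2] and  r0, r4, r2  →  {r0:0, r1:10, r2:15, r3:14, r4:8, r5:4, r6:0, r7:6}
[3] beq  r7, r6, L12  →  {r0:0, r1:10, r2:15, r3:14, r4:8, r5:4, r6:0, r7:6}  ⟨branch fallthrough⟩
[4] xori  r7, r3, 9  →  {r0:0, r1:10, r2:15, r3:14, r4:8, r5:4, r6:0, r7:7}
[5] ori   r2, r2, 4  →  {r0:0, r1:10, r2:15, r3:14, r4:8, r5:4, r6:0, r7:7}
[6] andi  r1, r5, 0  →  {r0:0, r1:0, r2:15, r3:14, r4:8, r5:4, r6:0, r7:7}
[7] slti  r6, r0, 8  →  {r0:0, r1:0, r2:15, r3:14, r4:8, r5:4, r6:1, r7:7}
[8] bne  r5, r3, L11  →  {r0:0, r1:0, r2:15, r3:14, r4:8, r5:4, r6:1, r7:7}  ⟨branch taken⟩
[9] xor  r6, r3, r5  →  {r0:0, r1:0, r2:15, r3:14, r4:8, r5:4, r6:10, r7:7}
[11] slti  r2, r4, 3  →  {r0:0, r1:0, r2:0, r3:14, r4:8, r5:4, r6:10, r7:7}

r0=0 r1=0 r2=0 r3=14 r4=8 r5=4 r6=10 r7=7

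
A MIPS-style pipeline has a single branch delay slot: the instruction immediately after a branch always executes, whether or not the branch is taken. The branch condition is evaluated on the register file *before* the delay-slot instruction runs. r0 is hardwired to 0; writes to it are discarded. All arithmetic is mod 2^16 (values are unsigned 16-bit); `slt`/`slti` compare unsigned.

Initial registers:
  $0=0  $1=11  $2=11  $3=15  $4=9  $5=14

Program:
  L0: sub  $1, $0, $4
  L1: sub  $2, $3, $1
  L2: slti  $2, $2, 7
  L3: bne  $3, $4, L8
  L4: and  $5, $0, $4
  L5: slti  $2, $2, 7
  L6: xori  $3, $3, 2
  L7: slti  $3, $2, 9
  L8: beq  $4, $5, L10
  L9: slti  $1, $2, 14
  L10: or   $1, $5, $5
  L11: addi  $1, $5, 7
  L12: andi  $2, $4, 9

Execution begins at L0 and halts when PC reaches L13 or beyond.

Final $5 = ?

0

PC=0  sub  $1, $0, $4        | $0=0 $1=65527 $2=11 $3=15 $4=9 $5=14
PC=1  sub  $2, $3, $1        | $0=0 $1=65527 $2=24 $3=15 $4=9 $5=14
PC=2  slti  $2, $2, 7        | $0=0 $1=65527 $2=0 $3=15 $4=9 $5=14
PC=3  bne  $3, $4, L8        | $0=0 $1=65527 $2=0 $3=15 $4=9 $5=14  [TAKEN]
PC=4  and  $5, $0, $4        | $0=0 $1=65527 $2=0 $3=15 $4=9 $5=0
PC=8  beq  $4, $5, L10       | $0=0 $1=65527 $2=0 $3=15 $4=9 $5=0  [not taken]
PC=9  slti  $1, $2, 14       | $0=0 $1=1 $2=0 $3=15 $4=9 $5=0
PC=10 or   $1, $5, $5        | $0=0 $1=0 $2=0 $3=15 $4=9 $5=0
PC=11 addi  $1, $5, 7        | $0=0 $1=7 $2=0 $3=15 $4=9 $5=0
PC=12 andi  $2, $4, 9        | $0=0 $1=7 $2=9 $3=15 $4=9 $5=0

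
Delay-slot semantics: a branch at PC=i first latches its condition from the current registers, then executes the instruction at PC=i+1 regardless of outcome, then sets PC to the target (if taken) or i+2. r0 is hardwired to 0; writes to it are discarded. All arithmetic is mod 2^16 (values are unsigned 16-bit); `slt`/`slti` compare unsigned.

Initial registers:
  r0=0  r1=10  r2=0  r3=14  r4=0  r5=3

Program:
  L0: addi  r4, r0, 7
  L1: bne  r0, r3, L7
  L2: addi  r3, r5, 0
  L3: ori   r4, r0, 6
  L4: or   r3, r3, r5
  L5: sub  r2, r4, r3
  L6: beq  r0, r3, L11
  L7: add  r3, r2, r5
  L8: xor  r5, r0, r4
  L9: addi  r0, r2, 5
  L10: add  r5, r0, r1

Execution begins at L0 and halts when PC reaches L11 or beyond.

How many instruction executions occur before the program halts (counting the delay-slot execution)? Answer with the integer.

PC=0  addi  r4, r0, 7        | r0=0 r1=10 r2=0 r3=14 r4=7 r5=3
PC=1  bne  r0, r3, L7        | r0=0 r1=10 r2=0 r3=14 r4=7 r5=3  [TAKEN]
PC=2  addi  r3, r5, 0        | r0=0 r1=10 r2=0 r3=3 r4=7 r5=3
PC=7  add  r3, r2, r5        | r0=0 r1=10 r2=0 r3=3 r4=7 r5=3
PC=8  xor  r5, r0, r4        | r0=0 r1=10 r2=0 r3=3 r4=7 r5=7
PC=9  addi  r0, r2, 5        | r0=0 r1=10 r2=0 r3=3 r4=7 r5=7
PC=10 add  r5, r0, r1        | r0=0 r1=10 r2=0 r3=3 r4=7 r5=10

7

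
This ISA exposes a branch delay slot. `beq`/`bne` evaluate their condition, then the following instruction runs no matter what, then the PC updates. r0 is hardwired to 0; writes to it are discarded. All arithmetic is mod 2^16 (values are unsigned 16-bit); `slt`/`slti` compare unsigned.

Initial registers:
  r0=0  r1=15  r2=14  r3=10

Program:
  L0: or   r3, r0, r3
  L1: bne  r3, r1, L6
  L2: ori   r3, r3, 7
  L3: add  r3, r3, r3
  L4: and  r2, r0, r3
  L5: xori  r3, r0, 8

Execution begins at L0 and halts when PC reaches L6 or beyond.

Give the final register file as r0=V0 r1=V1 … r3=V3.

r0=0 r1=15 r2=14 r3=15

PC=0  or   r3, r0, r3        | r0=0 r1=15 r2=14 r3=10
PC=1  bne  r3, r1, L6        | r0=0 r1=15 r2=14 r3=10  [TAKEN]
PC=2  ori   r3, r3, 7        | r0=0 r1=15 r2=14 r3=15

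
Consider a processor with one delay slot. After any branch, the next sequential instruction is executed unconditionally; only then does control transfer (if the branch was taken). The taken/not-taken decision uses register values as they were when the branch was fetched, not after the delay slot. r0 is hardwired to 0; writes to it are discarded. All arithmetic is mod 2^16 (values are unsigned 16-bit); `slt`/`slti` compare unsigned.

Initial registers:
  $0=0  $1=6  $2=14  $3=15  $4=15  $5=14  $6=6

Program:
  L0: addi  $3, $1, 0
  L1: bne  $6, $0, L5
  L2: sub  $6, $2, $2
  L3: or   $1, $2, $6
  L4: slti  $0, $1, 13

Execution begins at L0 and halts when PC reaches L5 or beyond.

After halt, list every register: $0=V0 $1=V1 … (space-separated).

$0=0 $1=6 $2=14 $3=6 $4=15 $5=14 $6=0

  step pc=0: addi  $3, $1, 0  regs=(0,6,14,6,15,14,6)
  step pc=1: bne  $6, $0, L5  cond=T  regs=(0,6,14,6,15,14,6)
  step pc=2: sub  $6, $2, $2  regs=(0,6,14,6,15,14,0)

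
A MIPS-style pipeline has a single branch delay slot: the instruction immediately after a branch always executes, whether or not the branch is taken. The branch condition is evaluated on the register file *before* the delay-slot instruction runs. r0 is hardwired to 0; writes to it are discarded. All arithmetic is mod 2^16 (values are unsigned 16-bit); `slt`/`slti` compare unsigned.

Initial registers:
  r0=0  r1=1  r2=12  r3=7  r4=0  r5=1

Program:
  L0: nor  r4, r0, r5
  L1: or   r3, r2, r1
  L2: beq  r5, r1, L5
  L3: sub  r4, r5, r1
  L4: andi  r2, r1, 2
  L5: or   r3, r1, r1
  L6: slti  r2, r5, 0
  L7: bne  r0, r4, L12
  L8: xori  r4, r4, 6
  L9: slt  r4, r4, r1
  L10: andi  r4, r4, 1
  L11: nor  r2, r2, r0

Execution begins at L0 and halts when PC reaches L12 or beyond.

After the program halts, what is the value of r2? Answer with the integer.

[0] nor  r4, r0, r5  →  {r0:0, r1:1, r2:12, r3:7, r4:65534, r5:1}
[1] or   r3, r2, r1  →  {r0:0, r1:1, r2:12, r3:13, r4:65534, r5:1}
[2] beq  r5, r1, L5  →  {r0:0, r1:1, r2:12, r3:13, r4:65534, r5:1}  ⟨branch taken⟩
[3] sub  r4, r5, r1  →  {r0:0, r1:1, r2:12, r3:13, r4:0, r5:1}
[5] or   r3, r1, r1  →  {r0:0, r1:1, r2:12, r3:1, r4:0, r5:1}
[6] slti  r2, r5, 0  →  {r0:0, r1:1, r2:0, r3:1, r4:0, r5:1}
[7] bne  r0, r4, L12  →  {r0:0, r1:1, r2:0, r3:1, r4:0, r5:1}  ⟨branch fallthrough⟩
[8] xori  r4, r4, 6  →  {r0:0, r1:1, r2:0, r3:1, r4:6, r5:1}
[9] slt  r4, r4, r1  →  {r0:0, r1:1, r2:0, r3:1, r4:0, r5:1}
[10] andi  r4, r4, 1  →  {r0:0, r1:1, r2:0, r3:1, r4:0, r5:1}
[11] nor  r2, r2, r0  →  {r0:0, r1:1, r2:65535, r3:1, r4:0, r5:1}

65535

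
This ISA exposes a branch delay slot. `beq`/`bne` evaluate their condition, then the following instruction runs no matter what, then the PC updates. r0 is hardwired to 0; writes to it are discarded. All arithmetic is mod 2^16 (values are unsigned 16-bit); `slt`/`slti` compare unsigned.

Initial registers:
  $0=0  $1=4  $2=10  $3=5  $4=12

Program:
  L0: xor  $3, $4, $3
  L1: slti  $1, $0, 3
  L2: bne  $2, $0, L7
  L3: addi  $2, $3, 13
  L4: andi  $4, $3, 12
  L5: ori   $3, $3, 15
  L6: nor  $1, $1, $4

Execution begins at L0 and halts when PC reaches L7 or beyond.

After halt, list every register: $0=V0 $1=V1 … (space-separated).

$0=0 $1=1 $2=22 $3=9 $4=12

[0] xor  $3, $4, $3  →  {$0:0, $1:4, $2:10, $3:9, $4:12}
[1] slti  $1, $0, 3  →  {$0:0, $1:1, $2:10, $3:9, $4:12}
[2] bne  $2, $0, L7  →  {$0:0, $1:1, $2:10, $3:9, $4:12}  ⟨branch taken⟩
[3] addi  $2, $3, 13  →  {$0:0, $1:1, $2:22, $3:9, $4:12}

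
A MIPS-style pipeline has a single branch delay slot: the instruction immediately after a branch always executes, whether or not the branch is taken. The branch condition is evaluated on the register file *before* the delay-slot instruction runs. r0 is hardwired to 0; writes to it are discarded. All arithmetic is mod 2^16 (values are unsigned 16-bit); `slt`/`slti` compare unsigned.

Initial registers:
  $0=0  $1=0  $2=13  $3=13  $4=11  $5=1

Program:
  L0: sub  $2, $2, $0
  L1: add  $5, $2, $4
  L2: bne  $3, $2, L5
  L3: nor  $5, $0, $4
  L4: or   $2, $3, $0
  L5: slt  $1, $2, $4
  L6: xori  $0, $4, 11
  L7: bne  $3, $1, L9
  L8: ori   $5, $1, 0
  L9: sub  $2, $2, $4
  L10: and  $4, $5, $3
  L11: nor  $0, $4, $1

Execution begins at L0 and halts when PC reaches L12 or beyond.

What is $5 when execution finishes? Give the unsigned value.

0

[0] sub  $2, $2, $0  →  {$0:0, $1:0, $2:13, $3:13, $4:11, $5:1}
[1] add  $5, $2, $4  →  {$0:0, $1:0, $2:13, $3:13, $4:11, $5:24}
[2] bne  $3, $2, L5  →  {$0:0, $1:0, $2:13, $3:13, $4:11, $5:24}  ⟨branch fallthrough⟩
[3] nor  $5, $0, $4  →  {$0:0, $1:0, $2:13, $3:13, $4:11, $5:65524}
[4] or   $2, $3, $0  →  {$0:0, $1:0, $2:13, $3:13, $4:11, $5:65524}
[5] slt  $1, $2, $4  →  {$0:0, $1:0, $2:13, $3:13, $4:11, $5:65524}
[6] xori  $0, $4, 11  →  {$0:0, $1:0, $2:13, $3:13, $4:11, $5:65524}
[7] bne  $3, $1, L9  →  {$0:0, $1:0, $2:13, $3:13, $4:11, $5:65524}  ⟨branch taken⟩
[8] ori   $5, $1, 0  →  {$0:0, $1:0, $2:13, $3:13, $4:11, $5:0}
[9] sub  $2, $2, $4  →  {$0:0, $1:0, $2:2, $3:13, $4:11, $5:0}
[10] and  $4, $5, $3  →  {$0:0, $1:0, $2:2, $3:13, $4:0, $5:0}
[11] nor  $0, $4, $1  →  {$0:0, $1:0, $2:2, $3:13, $4:0, $5:0}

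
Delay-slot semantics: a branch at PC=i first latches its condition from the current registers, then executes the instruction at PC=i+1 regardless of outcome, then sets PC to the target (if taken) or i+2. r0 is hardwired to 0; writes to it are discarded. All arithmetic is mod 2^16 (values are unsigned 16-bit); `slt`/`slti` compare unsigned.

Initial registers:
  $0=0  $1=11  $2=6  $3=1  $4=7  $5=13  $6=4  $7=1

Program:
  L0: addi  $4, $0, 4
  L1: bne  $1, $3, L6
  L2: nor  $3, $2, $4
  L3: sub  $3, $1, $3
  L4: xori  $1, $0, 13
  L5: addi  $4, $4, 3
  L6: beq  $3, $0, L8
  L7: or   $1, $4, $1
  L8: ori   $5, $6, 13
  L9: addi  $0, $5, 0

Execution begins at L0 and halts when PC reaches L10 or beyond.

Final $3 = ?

65529

PC=0  addi  $4, $0, 4        | $0=0 $1=11 $2=6 $3=1 $4=4 $5=13 $6=4 $7=1
PC=1  bne  $1, $3, L6        | $0=0 $1=11 $2=6 $3=1 $4=4 $5=13 $6=4 $7=1  [TAKEN]
PC=2  nor  $3, $2, $4        | $0=0 $1=11 $2=6 $3=65529 $4=4 $5=13 $6=4 $7=1
PC=6  beq  $3, $0, L8        | $0=0 $1=11 $2=6 $3=65529 $4=4 $5=13 $6=4 $7=1  [not taken]
PC=7  or   $1, $4, $1        | $0=0 $1=15 $2=6 $3=65529 $4=4 $5=13 $6=4 $7=1
PC=8  ori   $5, $6, 13       | $0=0 $1=15 $2=6 $3=65529 $4=4 $5=13 $6=4 $7=1
PC=9  addi  $0, $5, 0        | $0=0 $1=15 $2=6 $3=65529 $4=4 $5=13 $6=4 $7=1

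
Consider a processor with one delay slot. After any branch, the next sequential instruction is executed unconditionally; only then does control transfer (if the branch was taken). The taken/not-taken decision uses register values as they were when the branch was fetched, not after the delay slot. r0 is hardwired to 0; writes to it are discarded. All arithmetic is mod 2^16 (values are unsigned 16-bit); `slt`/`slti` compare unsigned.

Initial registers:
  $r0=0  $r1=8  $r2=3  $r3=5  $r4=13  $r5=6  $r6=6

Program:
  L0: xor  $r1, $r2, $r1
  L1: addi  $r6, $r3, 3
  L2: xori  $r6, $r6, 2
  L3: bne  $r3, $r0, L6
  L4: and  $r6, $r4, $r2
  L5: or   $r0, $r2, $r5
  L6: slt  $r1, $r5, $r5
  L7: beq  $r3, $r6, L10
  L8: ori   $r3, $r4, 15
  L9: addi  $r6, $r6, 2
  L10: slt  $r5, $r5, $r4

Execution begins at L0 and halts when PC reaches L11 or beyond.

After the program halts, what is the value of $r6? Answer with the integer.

PC=0  xor  $r1, $r2, $r1     | $r0=0 $r1=11 $r2=3 $r3=5 $r4=13 $r5=6 $r6=6
PC=1  addi  $r6, $r3, 3      | $r0=0 $r1=11 $r2=3 $r3=5 $r4=13 $r5=6 $r6=8
PC=2  xori  $r6, $r6, 2      | $r0=0 $r1=11 $r2=3 $r3=5 $r4=13 $r5=6 $r6=10
PC=3  bne  $r3, $r0, L6      | $r0=0 $r1=11 $r2=3 $r3=5 $r4=13 $r5=6 $r6=10  [TAKEN]
PC=4  and  $r6, $r4, $r2     | $r0=0 $r1=11 $r2=3 $r3=5 $r4=13 $r5=6 $r6=1
PC=6  slt  $r1, $r5, $r5     | $r0=0 $r1=0 $r2=3 $r3=5 $r4=13 $r5=6 $r6=1
PC=7  beq  $r3, $r6, L10     | $r0=0 $r1=0 $r2=3 $r3=5 $r4=13 $r5=6 $r6=1  [not taken]
PC=8  ori   $r3, $r4, 15     | $r0=0 $r1=0 $r2=3 $r3=15 $r4=13 $r5=6 $r6=1
PC=9  addi  $r6, $r6, 2      | $r0=0 $r1=0 $r2=3 $r3=15 $r4=13 $r5=6 $r6=3
PC=10 slt  $r5, $r5, $r4     | $r0=0 $r1=0 $r2=3 $r3=15 $r4=13 $r5=1 $r6=3

3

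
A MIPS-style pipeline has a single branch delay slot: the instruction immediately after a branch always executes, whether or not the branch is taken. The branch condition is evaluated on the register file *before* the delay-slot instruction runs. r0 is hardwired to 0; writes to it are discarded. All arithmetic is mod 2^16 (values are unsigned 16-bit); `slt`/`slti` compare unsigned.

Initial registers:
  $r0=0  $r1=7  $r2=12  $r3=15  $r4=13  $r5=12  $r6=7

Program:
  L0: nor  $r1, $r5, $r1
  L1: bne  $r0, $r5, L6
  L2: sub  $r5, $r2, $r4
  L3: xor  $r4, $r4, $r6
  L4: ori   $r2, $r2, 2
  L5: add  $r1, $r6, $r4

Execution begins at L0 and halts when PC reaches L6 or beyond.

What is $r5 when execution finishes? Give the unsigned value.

[0] nor  $r1, $r5, $r1  →  {$r0:0, $r1:65520, $r2:12, $r3:15, $r4:13, $r5:12, $r6:7}
[1] bne  $r0, $r5, L6  →  {$r0:0, $r1:65520, $r2:12, $r3:15, $r4:13, $r5:12, $r6:7}  ⟨branch taken⟩
[2] sub  $r5, $r2, $r4  →  {$r0:0, $r1:65520, $r2:12, $r3:15, $r4:13, $r5:65535, $r6:7}

65535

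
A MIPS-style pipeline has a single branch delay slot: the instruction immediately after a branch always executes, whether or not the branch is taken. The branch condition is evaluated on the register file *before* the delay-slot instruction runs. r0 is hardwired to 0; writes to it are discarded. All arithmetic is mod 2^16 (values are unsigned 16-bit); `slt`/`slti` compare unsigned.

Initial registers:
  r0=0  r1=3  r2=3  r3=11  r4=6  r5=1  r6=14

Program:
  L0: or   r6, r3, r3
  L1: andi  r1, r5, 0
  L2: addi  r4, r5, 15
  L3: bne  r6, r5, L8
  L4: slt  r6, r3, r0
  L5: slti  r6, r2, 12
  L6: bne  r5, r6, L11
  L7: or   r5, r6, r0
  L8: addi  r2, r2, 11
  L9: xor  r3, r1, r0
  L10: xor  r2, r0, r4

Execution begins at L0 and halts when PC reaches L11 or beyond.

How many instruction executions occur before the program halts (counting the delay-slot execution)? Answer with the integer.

8

[0] or   r6, r3, r3  →  {r0:0, r1:3, r2:3, r3:11, r4:6, r5:1, r6:11}
[1] andi  r1, r5, 0  →  {r0:0, r1:0, r2:3, r3:11, r4:6, r5:1, r6:11}
[2] addi  r4, r5, 15  →  {r0:0, r1:0, r2:3, r3:11, r4:16, r5:1, r6:11}
[3] bne  r6, r5, L8  →  {r0:0, r1:0, r2:3, r3:11, r4:16, r5:1, r6:11}  ⟨branch taken⟩
[4] slt  r6, r3, r0  →  {r0:0, r1:0, r2:3, r3:11, r4:16, r5:1, r6:0}
[8] addi  r2, r2, 11  →  {r0:0, r1:0, r2:14, r3:11, r4:16, r5:1, r6:0}
[9] xor  r3, r1, r0  →  {r0:0, r1:0, r2:14, r3:0, r4:16, r5:1, r6:0}
[10] xor  r2, r0, r4  →  {r0:0, r1:0, r2:16, r3:0, r4:16, r5:1, r6:0}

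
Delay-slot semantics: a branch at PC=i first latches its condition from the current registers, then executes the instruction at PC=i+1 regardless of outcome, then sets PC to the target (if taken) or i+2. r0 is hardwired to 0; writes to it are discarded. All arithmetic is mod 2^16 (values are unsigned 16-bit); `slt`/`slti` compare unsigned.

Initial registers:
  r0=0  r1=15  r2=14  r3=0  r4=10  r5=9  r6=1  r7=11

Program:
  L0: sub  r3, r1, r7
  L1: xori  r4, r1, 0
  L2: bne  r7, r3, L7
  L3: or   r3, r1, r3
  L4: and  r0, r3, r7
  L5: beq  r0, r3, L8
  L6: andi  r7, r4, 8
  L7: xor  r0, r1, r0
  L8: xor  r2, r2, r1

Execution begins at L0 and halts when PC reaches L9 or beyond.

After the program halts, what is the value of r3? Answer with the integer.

15

PC=0  sub  r3, r1, r7        | r0=0 r1=15 r2=14 r3=4 r4=10 r5=9 r6=1 r7=11
PC=1  xori  r4, r1, 0        | r0=0 r1=15 r2=14 r3=4 r4=15 r5=9 r6=1 r7=11
PC=2  bne  r7, r3, L7        | r0=0 r1=15 r2=14 r3=4 r4=15 r5=9 r6=1 r7=11  [TAKEN]
PC=3  or   r3, r1, r3        | r0=0 r1=15 r2=14 r3=15 r4=15 r5=9 r6=1 r7=11
PC=7  xor  r0, r1, r0        | r0=0 r1=15 r2=14 r3=15 r4=15 r5=9 r6=1 r7=11
PC=8  xor  r2, r2, r1        | r0=0 r1=15 r2=1 r3=15 r4=15 r5=9 r6=1 r7=11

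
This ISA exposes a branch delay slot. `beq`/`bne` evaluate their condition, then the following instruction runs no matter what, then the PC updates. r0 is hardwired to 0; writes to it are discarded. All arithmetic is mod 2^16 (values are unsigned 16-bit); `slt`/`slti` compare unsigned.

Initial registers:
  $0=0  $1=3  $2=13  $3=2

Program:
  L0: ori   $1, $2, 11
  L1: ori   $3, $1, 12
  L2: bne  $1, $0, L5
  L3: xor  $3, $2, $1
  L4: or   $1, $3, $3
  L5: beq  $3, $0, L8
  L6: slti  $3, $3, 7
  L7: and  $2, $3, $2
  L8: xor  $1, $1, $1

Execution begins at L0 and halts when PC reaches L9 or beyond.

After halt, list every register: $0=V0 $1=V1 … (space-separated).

#0 ori   $1, $2, 11 ; 0/15/13/2
#1 ori   $3, $1, 12 ; 0/15/13/15
#2 bne  $1, $0, L5 ; 0/15/13/15 ; →target
#3 xor  $3, $2, $1 ; 0/15/13/2
#5 beq  $3, $0, L8 ; 0/15/13/2 ; →fallthru
#6 slti  $3, $3, 7 ; 0/15/13/1
#7 and  $2, $3, $2 ; 0/15/1/1
#8 xor  $1, $1, $1 ; 0/0/1/1

$0=0 $1=0 $2=1 $3=1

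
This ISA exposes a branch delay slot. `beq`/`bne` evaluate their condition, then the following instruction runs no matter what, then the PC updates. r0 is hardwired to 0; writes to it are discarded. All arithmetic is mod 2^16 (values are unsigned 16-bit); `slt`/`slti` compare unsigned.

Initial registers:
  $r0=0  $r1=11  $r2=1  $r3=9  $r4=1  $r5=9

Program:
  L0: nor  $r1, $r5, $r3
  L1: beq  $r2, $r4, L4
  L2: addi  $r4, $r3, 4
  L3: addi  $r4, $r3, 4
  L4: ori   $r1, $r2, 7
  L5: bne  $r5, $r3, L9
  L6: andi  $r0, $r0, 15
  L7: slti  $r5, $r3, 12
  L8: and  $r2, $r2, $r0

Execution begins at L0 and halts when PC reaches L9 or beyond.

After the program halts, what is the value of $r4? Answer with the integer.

[0] nor  $r1, $r5, $r3  →  {$r0:0, $r1:65526, $r2:1, $r3:9, $r4:1, $r5:9}
[1] beq  $r2, $r4, L4  →  {$r0:0, $r1:65526, $r2:1, $r3:9, $r4:1, $r5:9}  ⟨branch taken⟩
[2] addi  $r4, $r3, 4  →  {$r0:0, $r1:65526, $r2:1, $r3:9, $r4:13, $r5:9}
[4] ori   $r1, $r2, 7  →  {$r0:0, $r1:7, $r2:1, $r3:9, $r4:13, $r5:9}
[5] bne  $r5, $r3, L9  →  {$r0:0, $r1:7, $r2:1, $r3:9, $r4:13, $r5:9}  ⟨branch fallthrough⟩
[6] andi  $r0, $r0, 15  →  {$r0:0, $r1:7, $r2:1, $r3:9, $r4:13, $r5:9}
[7] slti  $r5, $r3, 12  →  {$r0:0, $r1:7, $r2:1, $r3:9, $r4:13, $r5:1}
[8] and  $r2, $r2, $r0  →  {$r0:0, $r1:7, $r2:0, $r3:9, $r4:13, $r5:1}

13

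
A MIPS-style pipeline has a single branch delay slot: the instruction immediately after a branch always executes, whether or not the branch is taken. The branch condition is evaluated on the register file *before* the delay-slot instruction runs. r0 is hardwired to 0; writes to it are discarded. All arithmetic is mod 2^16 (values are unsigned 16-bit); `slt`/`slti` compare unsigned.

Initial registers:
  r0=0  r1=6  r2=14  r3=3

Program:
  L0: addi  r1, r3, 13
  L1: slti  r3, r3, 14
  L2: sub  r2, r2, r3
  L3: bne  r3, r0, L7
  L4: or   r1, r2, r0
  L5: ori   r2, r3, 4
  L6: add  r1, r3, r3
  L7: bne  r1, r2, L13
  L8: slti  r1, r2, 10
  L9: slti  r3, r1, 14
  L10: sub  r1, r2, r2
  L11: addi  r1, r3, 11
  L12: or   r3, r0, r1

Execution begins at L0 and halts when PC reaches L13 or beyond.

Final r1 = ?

12

[0] addi  r1, r3, 13  →  {r0:0, r1:16, r2:14, r3:3}
[1] slti  r3, r3, 14  →  {r0:0, r1:16, r2:14, r3:1}
[2] sub  r2, r2, r3  →  {r0:0, r1:16, r2:13, r3:1}
[3] bne  r3, r0, L7  →  {r0:0, r1:16, r2:13, r3:1}  ⟨branch taken⟩
[4] or   r1, r2, r0  →  {r0:0, r1:13, r2:13, r3:1}
[7] bne  r1, r2, L13  →  {r0:0, r1:13, r2:13, r3:1}  ⟨branch fallthrough⟩
[8] slti  r1, r2, 10  →  {r0:0, r1:0, r2:13, r3:1}
[9] slti  r3, r1, 14  →  {r0:0, r1:0, r2:13, r3:1}
[10] sub  r1, r2, r2  →  {r0:0, r1:0, r2:13, r3:1}
[11] addi  r1, r3, 11  →  {r0:0, r1:12, r2:13, r3:1}
[12] or   r3, r0, r1  →  {r0:0, r1:12, r2:13, r3:12}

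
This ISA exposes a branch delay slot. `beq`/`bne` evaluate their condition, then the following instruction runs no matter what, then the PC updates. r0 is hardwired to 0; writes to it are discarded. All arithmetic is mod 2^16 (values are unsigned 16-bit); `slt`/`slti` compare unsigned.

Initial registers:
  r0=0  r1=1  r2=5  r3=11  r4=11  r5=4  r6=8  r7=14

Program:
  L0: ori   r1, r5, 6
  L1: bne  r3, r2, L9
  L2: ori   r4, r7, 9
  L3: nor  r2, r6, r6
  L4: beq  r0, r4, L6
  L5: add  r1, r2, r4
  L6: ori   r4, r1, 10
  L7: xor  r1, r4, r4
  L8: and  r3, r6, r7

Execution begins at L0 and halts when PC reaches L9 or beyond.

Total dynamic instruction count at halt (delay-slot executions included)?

3

[0] ori   r1, r5, 6  →  {r0:0, r1:6, r2:5, r3:11, r4:11, r5:4, r6:8, r7:14}
[1] bne  r3, r2, L9  →  {r0:0, r1:6, r2:5, r3:11, r4:11, r5:4, r6:8, r7:14}  ⟨branch taken⟩
[2] ori   r4, r7, 9  →  {r0:0, r1:6, r2:5, r3:11, r4:15, r5:4, r6:8, r7:14}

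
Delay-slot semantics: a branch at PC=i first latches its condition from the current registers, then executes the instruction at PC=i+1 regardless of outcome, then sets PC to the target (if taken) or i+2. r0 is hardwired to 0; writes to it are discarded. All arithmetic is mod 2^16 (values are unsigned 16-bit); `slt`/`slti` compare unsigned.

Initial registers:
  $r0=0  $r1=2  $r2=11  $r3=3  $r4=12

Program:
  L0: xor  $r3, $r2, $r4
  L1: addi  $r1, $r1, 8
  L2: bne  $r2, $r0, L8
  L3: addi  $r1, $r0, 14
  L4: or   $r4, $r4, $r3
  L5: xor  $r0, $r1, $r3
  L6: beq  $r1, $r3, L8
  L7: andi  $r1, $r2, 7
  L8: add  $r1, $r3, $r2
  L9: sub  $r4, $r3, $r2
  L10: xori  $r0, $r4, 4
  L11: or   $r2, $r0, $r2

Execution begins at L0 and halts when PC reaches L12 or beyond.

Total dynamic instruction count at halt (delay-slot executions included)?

PC=0  xor  $r3, $r2, $r4     | $r0=0 $r1=2 $r2=11 $r3=7 $r4=12
PC=1  addi  $r1, $r1, 8      | $r0=0 $r1=10 $r2=11 $r3=7 $r4=12
PC=2  bne  $r2, $r0, L8      | $r0=0 $r1=10 $r2=11 $r3=7 $r4=12  [TAKEN]
PC=3  addi  $r1, $r0, 14     | $r0=0 $r1=14 $r2=11 $r3=7 $r4=12
PC=8  add  $r1, $r3, $r2     | $r0=0 $r1=18 $r2=11 $r3=7 $r4=12
PC=9  sub  $r4, $r3, $r2     | $r0=0 $r1=18 $r2=11 $r3=7 $r4=65532
PC=10 xori  $r0, $r4, 4      | $r0=0 $r1=18 $r2=11 $r3=7 $r4=65532
PC=11 or   $r2, $r0, $r2     | $r0=0 $r1=18 $r2=11 $r3=7 $r4=65532

8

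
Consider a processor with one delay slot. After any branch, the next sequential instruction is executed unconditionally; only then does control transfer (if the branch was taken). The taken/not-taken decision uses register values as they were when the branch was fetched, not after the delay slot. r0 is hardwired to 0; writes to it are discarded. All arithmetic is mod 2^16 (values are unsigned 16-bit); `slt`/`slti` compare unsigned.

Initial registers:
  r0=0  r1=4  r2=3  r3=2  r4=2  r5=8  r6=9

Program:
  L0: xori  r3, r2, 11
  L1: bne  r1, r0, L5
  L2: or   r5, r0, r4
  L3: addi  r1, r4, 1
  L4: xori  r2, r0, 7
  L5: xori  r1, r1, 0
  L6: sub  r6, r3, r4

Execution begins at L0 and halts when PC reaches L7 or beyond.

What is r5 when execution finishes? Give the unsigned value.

2

PC=0  xori  r3, r2, 11       | r0=0 r1=4 r2=3 r3=8 r4=2 r5=8 r6=9
PC=1  bne  r1, r0, L5        | r0=0 r1=4 r2=3 r3=8 r4=2 r5=8 r6=9  [TAKEN]
PC=2  or   r5, r0, r4        | r0=0 r1=4 r2=3 r3=8 r4=2 r5=2 r6=9
PC=5  xori  r1, r1, 0        | r0=0 r1=4 r2=3 r3=8 r4=2 r5=2 r6=9
PC=6  sub  r6, r3, r4        | r0=0 r1=4 r2=3 r3=8 r4=2 r5=2 r6=6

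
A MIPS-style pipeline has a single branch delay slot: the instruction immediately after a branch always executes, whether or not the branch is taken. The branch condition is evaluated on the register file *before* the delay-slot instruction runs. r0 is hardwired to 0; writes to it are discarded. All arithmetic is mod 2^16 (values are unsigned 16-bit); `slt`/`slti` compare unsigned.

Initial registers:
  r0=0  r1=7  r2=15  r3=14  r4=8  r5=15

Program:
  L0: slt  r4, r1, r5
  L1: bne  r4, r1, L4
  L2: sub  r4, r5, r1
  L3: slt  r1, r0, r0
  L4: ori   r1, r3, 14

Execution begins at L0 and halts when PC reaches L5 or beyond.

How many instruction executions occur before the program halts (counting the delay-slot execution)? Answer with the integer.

4

[0] slt  r4, r1, r5  →  {r0:0, r1:7, r2:15, r3:14, r4:1, r5:15}
[1] bne  r4, r1, L4  →  {r0:0, r1:7, r2:15, r3:14, r4:1, r5:15}  ⟨branch taken⟩
[2] sub  r4, r5, r1  →  {r0:0, r1:7, r2:15, r3:14, r4:8, r5:15}
[4] ori   r1, r3, 14  →  {r0:0, r1:14, r2:15, r3:14, r4:8, r5:15}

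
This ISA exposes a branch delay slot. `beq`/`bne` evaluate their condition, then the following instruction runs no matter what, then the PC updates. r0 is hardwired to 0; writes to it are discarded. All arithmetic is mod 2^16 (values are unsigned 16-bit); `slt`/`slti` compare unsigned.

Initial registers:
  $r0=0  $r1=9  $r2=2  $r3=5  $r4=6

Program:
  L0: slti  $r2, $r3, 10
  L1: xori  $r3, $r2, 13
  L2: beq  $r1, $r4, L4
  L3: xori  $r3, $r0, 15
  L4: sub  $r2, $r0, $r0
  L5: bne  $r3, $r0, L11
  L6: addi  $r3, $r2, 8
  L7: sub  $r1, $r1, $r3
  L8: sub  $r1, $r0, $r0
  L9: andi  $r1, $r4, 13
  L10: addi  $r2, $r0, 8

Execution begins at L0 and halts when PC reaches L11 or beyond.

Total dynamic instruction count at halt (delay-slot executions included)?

[0] slti  $r2, $r3, 10  →  {$r0:0, $r1:9, $r2:1, $r3:5, $r4:6}
[1] xori  $r3, $r2, 13  →  {$r0:0, $r1:9, $r2:1, $r3:12, $r4:6}
[2] beq  $r1, $r4, L4  →  {$r0:0, $r1:9, $r2:1, $r3:12, $r4:6}  ⟨branch fallthrough⟩
[3] xori  $r3, $r0, 15  →  {$r0:0, $r1:9, $r2:1, $r3:15, $r4:6}
[4] sub  $r2, $r0, $r0  →  {$r0:0, $r1:9, $r2:0, $r3:15, $r4:6}
[5] bne  $r3, $r0, L11  →  {$r0:0, $r1:9, $r2:0, $r3:15, $r4:6}  ⟨branch taken⟩
[6] addi  $r3, $r2, 8  →  {$r0:0, $r1:9, $r2:0, $r3:8, $r4:6}

7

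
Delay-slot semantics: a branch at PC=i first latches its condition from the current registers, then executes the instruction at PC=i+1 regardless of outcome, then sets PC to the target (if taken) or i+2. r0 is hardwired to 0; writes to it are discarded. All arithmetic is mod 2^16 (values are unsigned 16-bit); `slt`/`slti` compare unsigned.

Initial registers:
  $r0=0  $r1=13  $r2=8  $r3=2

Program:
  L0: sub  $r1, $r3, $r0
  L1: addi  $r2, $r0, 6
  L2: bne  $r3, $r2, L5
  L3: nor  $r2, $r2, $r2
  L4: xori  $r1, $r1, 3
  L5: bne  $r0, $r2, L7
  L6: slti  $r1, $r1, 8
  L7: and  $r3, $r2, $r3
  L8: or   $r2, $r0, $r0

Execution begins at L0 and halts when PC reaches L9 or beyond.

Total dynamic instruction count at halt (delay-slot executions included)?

8

PC=0  sub  $r1, $r3, $r0     | $r0=0 $r1=2 $r2=8 $r3=2
PC=1  addi  $r2, $r0, 6      | $r0=0 $r1=2 $r2=6 $r3=2
PC=2  bne  $r3, $r2, L5      | $r0=0 $r1=2 $r2=6 $r3=2  [TAKEN]
PC=3  nor  $r2, $r2, $r2     | $r0=0 $r1=2 $r2=65529 $r3=2
PC=5  bne  $r0, $r2, L7      | $r0=0 $r1=2 $r2=65529 $r3=2  [TAKEN]
PC=6  slti  $r1, $r1, 8      | $r0=0 $r1=1 $r2=65529 $r3=2
PC=7  and  $r3, $r2, $r3     | $r0=0 $r1=1 $r2=65529 $r3=0
PC=8  or   $r2, $r0, $r0     | $r0=0 $r1=1 $r2=0 $r3=0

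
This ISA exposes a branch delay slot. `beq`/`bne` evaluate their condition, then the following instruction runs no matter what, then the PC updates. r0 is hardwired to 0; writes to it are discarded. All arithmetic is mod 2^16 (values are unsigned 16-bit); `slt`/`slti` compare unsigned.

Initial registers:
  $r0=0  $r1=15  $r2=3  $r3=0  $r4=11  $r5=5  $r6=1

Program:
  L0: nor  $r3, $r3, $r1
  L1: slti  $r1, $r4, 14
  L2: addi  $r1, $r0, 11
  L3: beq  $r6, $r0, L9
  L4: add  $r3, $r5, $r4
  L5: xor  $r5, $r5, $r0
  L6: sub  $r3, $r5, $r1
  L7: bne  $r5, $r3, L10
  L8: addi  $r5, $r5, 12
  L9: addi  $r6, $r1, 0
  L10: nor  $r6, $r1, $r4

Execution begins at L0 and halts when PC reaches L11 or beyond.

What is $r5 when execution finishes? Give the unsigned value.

[0] nor  $r3, $r3, $r1  →  {$r0:0, $r1:15, $r2:3, $r3:65520, $r4:11, $r5:5, $r6:1}
[1] slti  $r1, $r4, 14  →  {$r0:0, $r1:1, $r2:3, $r3:65520, $r4:11, $r5:5, $r6:1}
[2] addi  $r1, $r0, 11  →  {$r0:0, $r1:11, $r2:3, $r3:65520, $r4:11, $r5:5, $r6:1}
[3] beq  $r6, $r0, L9  →  {$r0:0, $r1:11, $r2:3, $r3:65520, $r4:11, $r5:5, $r6:1}  ⟨branch fallthrough⟩
[4] add  $r3, $r5, $r4  →  {$r0:0, $r1:11, $r2:3, $r3:16, $r4:11, $r5:5, $r6:1}
[5] xor  $r5, $r5, $r0  →  {$r0:0, $r1:11, $r2:3, $r3:16, $r4:11, $r5:5, $r6:1}
[6] sub  $r3, $r5, $r1  →  {$r0:0, $r1:11, $r2:3, $r3:65530, $r4:11, $r5:5, $r6:1}
[7] bne  $r5, $r3, L10  →  {$r0:0, $r1:11, $r2:3, $r3:65530, $r4:11, $r5:5, $r6:1}  ⟨branch taken⟩
[8] addi  $r5, $r5, 12  →  {$r0:0, $r1:11, $r2:3, $r3:65530, $r4:11, $r5:17, $r6:1}
[10] nor  $r6, $r1, $r4  →  {$r0:0, $r1:11, $r2:3, $r3:65530, $r4:11, $r5:17, $r6:65524}

17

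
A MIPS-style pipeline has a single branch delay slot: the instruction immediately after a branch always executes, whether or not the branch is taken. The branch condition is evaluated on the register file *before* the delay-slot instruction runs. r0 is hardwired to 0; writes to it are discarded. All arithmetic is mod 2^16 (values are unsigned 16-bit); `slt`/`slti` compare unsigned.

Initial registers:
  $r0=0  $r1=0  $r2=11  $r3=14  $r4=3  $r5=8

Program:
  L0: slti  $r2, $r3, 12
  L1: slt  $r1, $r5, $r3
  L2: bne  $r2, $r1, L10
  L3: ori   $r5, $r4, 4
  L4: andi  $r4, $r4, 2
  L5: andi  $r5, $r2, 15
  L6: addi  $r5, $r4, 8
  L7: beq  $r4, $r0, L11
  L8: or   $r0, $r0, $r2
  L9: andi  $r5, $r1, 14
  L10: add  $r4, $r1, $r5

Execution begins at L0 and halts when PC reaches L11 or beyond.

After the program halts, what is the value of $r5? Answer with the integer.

#0 slti  $r2, $r3, 12 ; 0/0/0/14/3/8
#1 slt  $r1, $r5, $r3 ; 0/1/0/14/3/8
#2 bne  $r2, $r1, L10 ; 0/1/0/14/3/8 ; →target
#3 ori   $r5, $r4, 4 ; 0/1/0/14/3/7
#10 add  $r4, $r1, $r5 ; 0/1/0/14/8/7

7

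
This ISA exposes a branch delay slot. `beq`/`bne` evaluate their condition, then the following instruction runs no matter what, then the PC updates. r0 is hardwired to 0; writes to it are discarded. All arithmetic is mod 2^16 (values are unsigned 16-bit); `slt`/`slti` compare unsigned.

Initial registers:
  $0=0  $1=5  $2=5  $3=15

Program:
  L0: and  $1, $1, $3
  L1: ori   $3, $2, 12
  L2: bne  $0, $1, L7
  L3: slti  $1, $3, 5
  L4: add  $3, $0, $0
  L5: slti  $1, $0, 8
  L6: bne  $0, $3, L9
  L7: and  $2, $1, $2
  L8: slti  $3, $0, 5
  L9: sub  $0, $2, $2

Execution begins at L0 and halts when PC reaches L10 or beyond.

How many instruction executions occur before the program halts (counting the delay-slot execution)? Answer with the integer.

7

  step pc=0: and  $1, $1, $3  regs=(0,5,5,15)
  step pc=1: ori   $3, $2, 12  regs=(0,5,5,13)
  step pc=2: bne  $0, $1, L7  cond=T  regs=(0,5,5,13)
  step pc=3: slti  $1, $3, 5  regs=(0,0,5,13)
  step pc=7: and  $2, $1, $2  regs=(0,0,0,13)
  step pc=8: slti  $3, $0, 5  regs=(0,0,0,1)
  step pc=9: sub  $0, $2, $2  regs=(0,0,0,1)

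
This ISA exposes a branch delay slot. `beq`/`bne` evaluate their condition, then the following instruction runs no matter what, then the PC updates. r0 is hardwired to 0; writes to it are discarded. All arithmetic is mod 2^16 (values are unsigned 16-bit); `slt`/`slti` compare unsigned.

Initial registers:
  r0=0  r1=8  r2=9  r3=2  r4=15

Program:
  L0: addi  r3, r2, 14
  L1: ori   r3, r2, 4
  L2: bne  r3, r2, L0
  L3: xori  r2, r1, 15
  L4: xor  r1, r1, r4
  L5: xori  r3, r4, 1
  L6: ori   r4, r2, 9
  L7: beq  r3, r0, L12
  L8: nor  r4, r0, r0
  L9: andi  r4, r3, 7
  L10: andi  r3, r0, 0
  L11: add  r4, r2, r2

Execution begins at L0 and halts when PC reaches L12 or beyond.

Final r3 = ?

0

#0 addi  r3, r2, 14 ; 0/8/9/23/15
#1 ori   r3, r2, 4 ; 0/8/9/13/15
#2 bne  r3, r2, L0 ; 0/8/9/13/15 ; →target
#3 xori  r2, r1, 15 ; 0/8/7/13/15
#0 addi  r3, r2, 14 ; 0/8/7/21/15
#1 ori   r3, r2, 4 ; 0/8/7/7/15
#2 bne  r3, r2, L0 ; 0/8/7/7/15 ; →fallthru
#3 xori  r2, r1, 15 ; 0/8/7/7/15
#4 xor  r1, r1, r4 ; 0/7/7/7/15
#5 xori  r3, r4, 1 ; 0/7/7/14/15
#6 ori   r4, r2, 9 ; 0/7/7/14/15
#7 beq  r3, r0, L12 ; 0/7/7/14/15 ; →fallthru
#8 nor  r4, r0, r0 ; 0/7/7/14/65535
#9 andi  r4, r3, 7 ; 0/7/7/14/6
#10 andi  r3, r0, 0 ; 0/7/7/0/6
#11 add  r4, r2, r2 ; 0/7/7/0/14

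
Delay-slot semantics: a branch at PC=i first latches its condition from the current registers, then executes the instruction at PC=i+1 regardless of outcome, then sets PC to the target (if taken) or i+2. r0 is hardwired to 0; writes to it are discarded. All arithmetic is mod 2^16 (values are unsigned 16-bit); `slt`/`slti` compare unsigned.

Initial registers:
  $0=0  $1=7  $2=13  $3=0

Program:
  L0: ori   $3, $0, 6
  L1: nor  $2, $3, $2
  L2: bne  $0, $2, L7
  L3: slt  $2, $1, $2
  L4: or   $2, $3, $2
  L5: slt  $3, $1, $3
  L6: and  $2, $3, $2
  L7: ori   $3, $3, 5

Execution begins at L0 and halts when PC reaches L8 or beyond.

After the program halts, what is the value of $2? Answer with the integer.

  step pc=0: ori   $3, $0, 6  regs=(0,7,13,6)
  step pc=1: nor  $2, $3, $2  regs=(0,7,65520,6)
  step pc=2: bne  $0, $2, L7  cond=T  regs=(0,7,65520,6)
  step pc=3: slt  $2, $1, $2  regs=(0,7,1,6)
  step pc=7: ori   $3, $3, 5  regs=(0,7,1,7)

1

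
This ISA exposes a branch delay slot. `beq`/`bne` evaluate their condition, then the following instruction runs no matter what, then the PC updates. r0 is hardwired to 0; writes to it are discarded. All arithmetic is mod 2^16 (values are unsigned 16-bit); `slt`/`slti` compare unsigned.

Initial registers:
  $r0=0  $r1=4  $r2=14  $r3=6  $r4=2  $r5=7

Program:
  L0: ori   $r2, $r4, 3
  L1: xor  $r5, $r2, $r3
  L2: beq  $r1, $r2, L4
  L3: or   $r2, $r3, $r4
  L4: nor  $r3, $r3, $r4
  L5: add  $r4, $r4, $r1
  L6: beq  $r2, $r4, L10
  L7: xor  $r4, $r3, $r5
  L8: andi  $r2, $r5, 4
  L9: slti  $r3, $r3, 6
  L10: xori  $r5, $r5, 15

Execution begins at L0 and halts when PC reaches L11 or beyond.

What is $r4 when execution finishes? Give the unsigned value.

PC=0  ori   $r2, $r4, 3      | $r0=0 $r1=4 $r2=3 $r3=6 $r4=2 $r5=7
PC=1  xor  $r5, $r2, $r3     | $r0=0 $r1=4 $r2=3 $r3=6 $r4=2 $r5=5
PC=2  beq  $r1, $r2, L4      | $r0=0 $r1=4 $r2=3 $r3=6 $r4=2 $r5=5  [not taken]
PC=3  or   $r2, $r3, $r4     | $r0=0 $r1=4 $r2=6 $r3=6 $r4=2 $r5=5
PC=4  nor  $r3, $r3, $r4     | $r0=0 $r1=4 $r2=6 $r3=65529 $r4=2 $r5=5
PC=5  add  $r4, $r4, $r1     | $r0=0 $r1=4 $r2=6 $r3=65529 $r4=6 $r5=5
PC=6  beq  $r2, $r4, L10     | $r0=0 $r1=4 $r2=6 $r3=65529 $r4=6 $r5=5  [TAKEN]
PC=7  xor  $r4, $r3, $r5     | $r0=0 $r1=4 $r2=6 $r3=65529 $r4=65532 $r5=5
PC=10 xori  $r5, $r5, 15     | $r0=0 $r1=4 $r2=6 $r3=65529 $r4=65532 $r5=10

65532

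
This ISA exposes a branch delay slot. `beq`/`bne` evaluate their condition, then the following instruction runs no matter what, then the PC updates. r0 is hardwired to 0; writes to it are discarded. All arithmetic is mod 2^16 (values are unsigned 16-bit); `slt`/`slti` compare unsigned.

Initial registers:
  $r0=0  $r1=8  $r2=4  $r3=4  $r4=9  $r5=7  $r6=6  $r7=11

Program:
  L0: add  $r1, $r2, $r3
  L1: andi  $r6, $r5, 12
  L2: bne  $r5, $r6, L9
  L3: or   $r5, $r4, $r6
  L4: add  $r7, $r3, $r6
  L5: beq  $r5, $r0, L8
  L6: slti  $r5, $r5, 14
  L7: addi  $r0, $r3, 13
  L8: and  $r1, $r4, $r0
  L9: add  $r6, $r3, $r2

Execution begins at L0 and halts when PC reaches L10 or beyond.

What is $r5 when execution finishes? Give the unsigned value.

#0 add  $r1, $r2, $r3 ; 0/8/4/4/9/7/6/11
#1 andi  $r6, $r5, 12 ; 0/8/4/4/9/7/4/11
#2 bne  $r5, $r6, L9 ; 0/8/4/4/9/7/4/11 ; →target
#3 or   $r5, $r4, $r6 ; 0/8/4/4/9/13/4/11
#9 add  $r6, $r3, $r2 ; 0/8/4/4/9/13/8/11

13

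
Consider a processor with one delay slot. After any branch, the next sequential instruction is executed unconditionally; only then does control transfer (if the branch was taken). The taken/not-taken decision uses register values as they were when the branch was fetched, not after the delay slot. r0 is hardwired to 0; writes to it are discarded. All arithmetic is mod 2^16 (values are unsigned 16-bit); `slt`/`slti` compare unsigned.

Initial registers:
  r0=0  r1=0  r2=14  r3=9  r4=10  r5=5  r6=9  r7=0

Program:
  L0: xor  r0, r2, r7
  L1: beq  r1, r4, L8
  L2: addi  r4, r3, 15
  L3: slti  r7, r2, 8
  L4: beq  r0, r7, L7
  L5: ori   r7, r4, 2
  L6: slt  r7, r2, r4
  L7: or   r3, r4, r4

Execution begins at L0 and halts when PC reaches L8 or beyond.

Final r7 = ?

  step pc=0: xor  r0, r2, r7  regs=(0,0,14,9,10,5,9,0)
  step pc=1: beq  r1, r4, L8  cond=F  regs=(0,0,14,9,10,5,9,0)
  step pc=2: addi  r4, r3, 15  regs=(0,0,14,9,24,5,9,0)
  step pc=3: slti  r7, r2, 8  regs=(0,0,14,9,24,5,9,0)
  step pc=4: beq  r0, r7, L7  cond=T  regs=(0,0,14,9,24,5,9,0)
  step pc=5: ori   r7, r4, 2  regs=(0,0,14,9,24,5,9,26)
  step pc=7: or   r3, r4, r4  regs=(0,0,14,24,24,5,9,26)

26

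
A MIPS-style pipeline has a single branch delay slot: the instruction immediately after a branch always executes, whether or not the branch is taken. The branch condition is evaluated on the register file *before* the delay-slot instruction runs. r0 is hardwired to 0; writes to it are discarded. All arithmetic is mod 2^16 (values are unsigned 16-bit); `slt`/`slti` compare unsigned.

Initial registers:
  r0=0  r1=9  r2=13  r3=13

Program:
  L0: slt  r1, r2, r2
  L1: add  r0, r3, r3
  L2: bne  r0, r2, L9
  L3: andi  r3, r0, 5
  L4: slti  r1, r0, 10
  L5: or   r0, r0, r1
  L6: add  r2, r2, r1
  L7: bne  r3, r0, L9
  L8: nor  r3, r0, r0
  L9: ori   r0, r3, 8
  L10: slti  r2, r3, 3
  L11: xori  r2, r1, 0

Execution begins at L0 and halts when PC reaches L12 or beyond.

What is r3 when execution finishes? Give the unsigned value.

0

PC=0  slt  r1, r2, r2        | r0=0 r1=0 r2=13 r3=13
PC=1  add  r0, r3, r3        | r0=0 r1=0 r2=13 r3=13
PC=2  bne  r0, r2, L9        | r0=0 r1=0 r2=13 r3=13  [TAKEN]
PC=3  andi  r3, r0, 5        | r0=0 r1=0 r2=13 r3=0
PC=9  ori   r0, r3, 8        | r0=0 r1=0 r2=13 r3=0
PC=10 slti  r2, r3, 3        | r0=0 r1=0 r2=1 r3=0
PC=11 xori  r2, r1, 0        | r0=0 r1=0 r2=0 r3=0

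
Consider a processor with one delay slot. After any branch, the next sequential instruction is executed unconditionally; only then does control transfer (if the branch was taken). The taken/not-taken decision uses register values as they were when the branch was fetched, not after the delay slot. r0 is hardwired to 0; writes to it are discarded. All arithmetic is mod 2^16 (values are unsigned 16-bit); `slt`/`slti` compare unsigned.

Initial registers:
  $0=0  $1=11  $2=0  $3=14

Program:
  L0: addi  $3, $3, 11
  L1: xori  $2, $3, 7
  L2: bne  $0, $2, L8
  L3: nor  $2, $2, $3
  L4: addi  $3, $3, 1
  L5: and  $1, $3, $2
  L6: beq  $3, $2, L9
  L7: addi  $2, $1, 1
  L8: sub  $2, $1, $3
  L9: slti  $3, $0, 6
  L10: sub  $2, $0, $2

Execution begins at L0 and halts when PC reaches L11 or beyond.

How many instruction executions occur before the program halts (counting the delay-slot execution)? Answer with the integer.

PC=0  addi  $3, $3, 11       | $0=0 $1=11 $2=0 $3=25
PC=1  xori  $2, $3, 7        | $0=0 $1=11 $2=30 $3=25
PC=2  bne  $0, $2, L8        | $0=0 $1=11 $2=30 $3=25  [TAKEN]
PC=3  nor  $2, $2, $3        | $0=0 $1=11 $2=65504 $3=25
PC=8  sub  $2, $1, $3        | $0=0 $1=11 $2=65522 $3=25
PC=9  slti  $3, $0, 6        | $0=0 $1=11 $2=65522 $3=1
PC=10 sub  $2, $0, $2        | $0=0 $1=11 $2=14 $3=1

7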